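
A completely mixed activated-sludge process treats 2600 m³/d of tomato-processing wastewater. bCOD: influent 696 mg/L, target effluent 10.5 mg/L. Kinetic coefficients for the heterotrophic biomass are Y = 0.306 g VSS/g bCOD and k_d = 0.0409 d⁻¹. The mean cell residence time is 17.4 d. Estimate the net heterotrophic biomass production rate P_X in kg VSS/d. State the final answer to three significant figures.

P_X ≈ 319 kg VSS/d

The observed yield is Y_obs = Y/(1 + k_d·θ_c) = 0.306 / (1 + 0.0409 × 17.4) = 0.306 / 1.712 = 0.1788 g VSS per g bCOD removed.
Q·(S₀ − S) = 2600 × (696 − 10.5) × 10⁻³ = 1782 kg/d removed.
So the net sludge growth is P_X = 0.1788 × 1782 = 318.6 kg VSS/d.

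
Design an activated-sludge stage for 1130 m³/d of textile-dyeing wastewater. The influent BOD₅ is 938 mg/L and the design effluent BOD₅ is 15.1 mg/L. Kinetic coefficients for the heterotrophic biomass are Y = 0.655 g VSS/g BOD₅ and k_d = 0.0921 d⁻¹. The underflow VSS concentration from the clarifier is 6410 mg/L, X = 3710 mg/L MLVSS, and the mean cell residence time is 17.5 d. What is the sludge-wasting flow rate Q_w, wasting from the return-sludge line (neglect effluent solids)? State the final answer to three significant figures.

Steady-state biomass mass balance: V·X·(1 + k_d·θ_c) = Y·Q·(S₀ − S)·θ_c, so V = 0.655 × 1130 × (938 − 15.1) × 17.5 / [3710 × (1 + 0.0921 × 17.5)] = 1.2×10^7 / 9690 = 1234 m³.
θ_c = V·X/(Q_w·X_r) when wasting from the recycle, so Q_w = V·X/(θ_c·X_r) = 1234 × 3710 / (17.5 × 6410) = 40.80 m³/d.

Q_w ≈ 40.8 m³/d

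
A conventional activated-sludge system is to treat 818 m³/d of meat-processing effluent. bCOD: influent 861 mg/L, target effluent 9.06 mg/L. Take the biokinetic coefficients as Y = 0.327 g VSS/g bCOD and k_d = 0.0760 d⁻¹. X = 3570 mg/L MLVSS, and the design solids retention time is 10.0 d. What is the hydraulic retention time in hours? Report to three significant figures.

τ ≈ 10.6 h

Rearranging the biomass balance for a CMAS with decay, V = Y·Q·ΔS·θ_c / [X·(1+k_d θ_c)] = 0.327 × 818 × (861 − 9.06) × 10.0 / [3570 × (1 + 0.0760 × 10.0)] = 2.28×10^6 / 6283 = 362.7 m³.
Hydraulic retention time τ = V/Q = 362.7 / 818 = 0.4434 d = 10.64 h.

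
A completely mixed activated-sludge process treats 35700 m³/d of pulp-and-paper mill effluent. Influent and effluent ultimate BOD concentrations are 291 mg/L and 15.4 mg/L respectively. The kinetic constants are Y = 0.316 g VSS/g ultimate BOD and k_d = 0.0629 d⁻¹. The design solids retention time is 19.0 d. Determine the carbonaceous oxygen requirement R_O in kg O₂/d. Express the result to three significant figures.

Correct the yield for decay: Y_obs = Y/(1 + k_d θ_c) = 0.316 / (1 + 0.0629 × 19.0) = 0.316 / 2.195 = 0.1440.
Q·(S₀ − S) = 35700 × (291 − 15.4) × 10⁻³ = 9839 kg/d removed.
P_X = Y_obs·Q·(S₀ − S) = 0.1440 × 9839 = 1416 kg VSS/d.
Carbonaceous O₂ demand = substrate oxidised − cell-mass equivalent = 9839 − 1.42 × 1416 = 7828 kg O₂/d.

R_O ≈ 7830 kg O₂/d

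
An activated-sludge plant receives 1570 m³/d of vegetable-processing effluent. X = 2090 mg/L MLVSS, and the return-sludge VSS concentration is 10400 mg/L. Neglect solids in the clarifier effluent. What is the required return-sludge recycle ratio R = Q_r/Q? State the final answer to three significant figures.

R = Q_r/Q = X/(X_r − X) = 2090 / (10400 − 2090) = 0.2515.

R ≈ 0.252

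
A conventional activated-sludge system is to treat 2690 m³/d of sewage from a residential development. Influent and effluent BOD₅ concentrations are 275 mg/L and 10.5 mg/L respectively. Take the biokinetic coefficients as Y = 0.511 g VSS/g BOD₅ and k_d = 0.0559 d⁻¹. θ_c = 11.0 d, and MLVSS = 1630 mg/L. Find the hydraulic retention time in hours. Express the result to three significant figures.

τ ≈ 13.6 h

Steady-state biomass mass balance: V·X·(1 + k_d·θ_c) = Y·Q·(S₀ − S)·θ_c, so V = 0.511 × 2690 × (275 − 10.5) × 11.0 / [1630 × (1 + 0.0559 × 11.0)] = 4×10^6 / 2632 = 1519 m³.
τ = V/Q = 1519/2690 = 0.5648 d, or 13.56 h.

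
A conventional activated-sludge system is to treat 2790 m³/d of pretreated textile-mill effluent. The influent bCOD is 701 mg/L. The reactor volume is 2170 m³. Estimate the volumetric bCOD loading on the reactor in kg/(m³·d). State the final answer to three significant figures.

L_v = Q S₀ / V = 2790 × 701 × 10⁻³ / 2170 = 0.9013 kg/(m³·d).

L_v ≈ 0.901 kg bCOD/(m³·d)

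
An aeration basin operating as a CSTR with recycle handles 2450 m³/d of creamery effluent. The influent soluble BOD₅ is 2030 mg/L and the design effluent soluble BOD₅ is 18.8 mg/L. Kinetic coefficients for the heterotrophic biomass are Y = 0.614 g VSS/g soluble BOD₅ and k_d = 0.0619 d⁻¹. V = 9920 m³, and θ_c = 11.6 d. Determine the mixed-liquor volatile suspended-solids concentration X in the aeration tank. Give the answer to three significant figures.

X ≈ 2060 mg/L

From V·X·(1 + k_d·θ_c) = Y·Q·(S₀ − S)·θ_c: X = 0.614 × 2450 × (2030 − 18.8) × 11.6 / [9920 × (1 + 0.0619 × 11.6)] = 2059 mg/L.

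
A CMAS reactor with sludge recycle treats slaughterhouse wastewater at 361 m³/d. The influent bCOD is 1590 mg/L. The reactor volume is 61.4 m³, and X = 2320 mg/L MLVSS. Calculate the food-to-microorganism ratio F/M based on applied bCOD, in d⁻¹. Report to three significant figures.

F/M = Q·S₀ / (V·X) = 361 × 1590 / (61.40 × 2320) = 4.029 g bCOD·(g VSS·d)⁻¹.

F/M ≈ 4.03 d⁻¹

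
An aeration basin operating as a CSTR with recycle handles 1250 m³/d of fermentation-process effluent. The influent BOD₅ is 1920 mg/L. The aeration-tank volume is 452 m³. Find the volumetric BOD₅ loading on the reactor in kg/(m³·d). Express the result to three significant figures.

Volumetric loading L_v = Q·S₀ / V = 1250 × 1920 g/m³ / 452.0 m³ = 5310 g/(m³·d) = 5.310 kg BOD₅/(m³·d).

L_v ≈ 5.31 kg BOD₅/(m³·d)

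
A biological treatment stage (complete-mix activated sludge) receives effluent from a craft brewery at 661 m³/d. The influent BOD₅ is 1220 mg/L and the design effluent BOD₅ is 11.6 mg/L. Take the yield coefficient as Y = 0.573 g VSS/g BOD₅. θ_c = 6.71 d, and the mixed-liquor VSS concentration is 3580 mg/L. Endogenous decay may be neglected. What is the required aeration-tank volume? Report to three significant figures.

V ≈ 858 m³

With k_d = 0 the design equation reduces to V = Y Q (S₀−S) θ_c / X = 0.573 × 661 × (1220 − 11.6) × 6.71 / 3580 = 857.8 m³.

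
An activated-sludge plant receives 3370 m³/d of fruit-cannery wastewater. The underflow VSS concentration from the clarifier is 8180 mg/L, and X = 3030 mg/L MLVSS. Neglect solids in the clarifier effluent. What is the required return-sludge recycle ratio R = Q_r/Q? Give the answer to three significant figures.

R ≈ 0.588

R = Q_r/Q = X/(X_r − X) = 3030 / (8180 − 3030) = 0.5883.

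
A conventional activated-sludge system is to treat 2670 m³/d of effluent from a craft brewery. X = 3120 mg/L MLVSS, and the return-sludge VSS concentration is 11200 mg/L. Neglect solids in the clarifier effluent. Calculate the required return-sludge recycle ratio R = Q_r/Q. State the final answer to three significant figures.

R = Q_r/Q = X/(X_r − X) = 3120 / (11200 − 3120) = 0.3861.

R ≈ 0.386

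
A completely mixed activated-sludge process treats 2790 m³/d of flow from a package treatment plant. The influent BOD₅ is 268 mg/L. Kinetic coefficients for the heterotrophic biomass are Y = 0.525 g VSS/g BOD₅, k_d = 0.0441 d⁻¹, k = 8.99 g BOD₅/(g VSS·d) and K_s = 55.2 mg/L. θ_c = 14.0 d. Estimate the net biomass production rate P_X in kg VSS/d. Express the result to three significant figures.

P_X ≈ 241 kg VSS/d

From the Monod/SRT balance for a CMAS, S = K_s·(1+k_d θ_c)/[θ_c·(Y k − k_d) − 1] = 55.2 × (1 + 0.0441 × 14.0) / [14.0 × (0.525 × 8.99 − 0.0441) − 1] = 89.28 / 64.46 = 1.385 mg/L.
The observed yield is Y_obs = Y/(1 + k_d·θ_c) = 0.525 / (1 + 0.0441 × 14.0) = 0.525 / 1.617 = 0.3246 g VSS per g BOD₅ removed.
Mass of BOD₅ removed per day: Q(S₀ − S) = 2790 × 266.6 g/m³ = 743.8 kg/d.
Biomass produced: P_X = Y_obs·Q·ΔS = 0.3246 × 743.8 ≈ 241.4 kg VSS/d.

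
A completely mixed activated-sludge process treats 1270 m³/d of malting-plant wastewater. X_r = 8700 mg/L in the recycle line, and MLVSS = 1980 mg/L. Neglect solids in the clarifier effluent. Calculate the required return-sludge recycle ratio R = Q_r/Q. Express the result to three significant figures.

R ≈ 0.295

Solids balance on the clarifier gives (1+R)X = R·X_r, so R = X/(X_r − X) = 1980 / (8700 − 1980) = 0.2946.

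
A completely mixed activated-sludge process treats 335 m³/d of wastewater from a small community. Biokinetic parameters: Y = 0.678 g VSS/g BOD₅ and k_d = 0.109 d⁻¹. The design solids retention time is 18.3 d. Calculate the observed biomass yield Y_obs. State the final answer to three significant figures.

Y_obs ≈ 0.226 g VSS/g BOD₅

Observed yield with endogenous decay: Y_obs = Y / (1 + k_d·θ_c) = 0.678 / (1 + 0.109 × 18.3) = 0.678 / 2.995 = 0.2264 g VSS/g BOD₅.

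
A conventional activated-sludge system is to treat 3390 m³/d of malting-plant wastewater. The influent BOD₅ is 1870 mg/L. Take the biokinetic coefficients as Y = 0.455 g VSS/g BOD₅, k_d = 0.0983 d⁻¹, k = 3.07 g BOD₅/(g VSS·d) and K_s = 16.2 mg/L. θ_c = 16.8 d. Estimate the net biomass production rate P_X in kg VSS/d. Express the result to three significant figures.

Effluent substrate depends only on kinetics and SRT: S = K_s(1 + k_d θ_c) / [θ_c(Yk − k_d) − 1] = 16.2 × (1 + 0.0983 × 16.8) / [16.8 × (0.455 × 3.07 − 0.0983) − 1] = 42.95 / 20.82 = 2.064 mg/L.
The observed yield is Y_obs = Y/(1 + k_d·θ_c) = 0.455 / (1 + 0.0983 × 16.8) = 0.455 / 2.651 = 0.1716 g VSS per g BOD₅ removed.
Substrate removed = Q·(S₀ − S) = 3390 m³/d × (1870 − 2.06) g/m³ = 6.33×10^6 g/d = 6332 kg/d.
Net biomass production P_X = Y_obs × Q·(S₀ − S) = 0.1716 × 6332 = 1087 kg VSS/d.

P_X ≈ 1090 kg VSS/d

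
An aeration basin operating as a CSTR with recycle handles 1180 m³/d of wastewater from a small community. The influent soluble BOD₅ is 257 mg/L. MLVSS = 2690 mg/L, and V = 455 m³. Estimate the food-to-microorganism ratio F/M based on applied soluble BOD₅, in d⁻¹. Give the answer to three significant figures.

F/M = applied load / biomass = Q·S₀/(V·X) = 1180 × 257 / (455.0 × 2690) = 0.2478 d⁻¹.

F/M ≈ 0.248 d⁻¹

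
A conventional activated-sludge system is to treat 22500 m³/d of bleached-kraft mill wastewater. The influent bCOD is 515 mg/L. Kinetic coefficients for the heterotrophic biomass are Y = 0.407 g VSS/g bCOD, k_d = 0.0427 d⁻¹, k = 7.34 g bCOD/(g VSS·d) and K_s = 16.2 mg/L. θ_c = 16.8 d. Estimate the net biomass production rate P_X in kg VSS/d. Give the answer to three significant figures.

P_X ≈ 2740 kg VSS/d

For a completely mixed reactor with recycle the Lawrence–McCarty relation gives S = K_s·(1 + k_d·θ_c) / [θ_c·(Y·k − k_d) − 1] = 16.2 × (1 + 0.0427 × 16.8) / [16.8 × (0.407 × 7.34 − 0.0427) − 1] = 27.82 / 48.47 = 0.5740 mg/L.
Correct the yield for decay: Y_obs = Y/(1 + k_d θ_c) = 0.407 / (1 + 0.0427 × 16.8) = 0.407 / 1.717 = 0.2370.
Q·(S₀ − S) = 22500 × (515 − 0.574) × 10⁻³ = 11575 kg/d removed.
Net biomass production P_X = Y_obs × Q·(S₀ − S) = 0.2370 × 11575 = 2743 kg VSS/d.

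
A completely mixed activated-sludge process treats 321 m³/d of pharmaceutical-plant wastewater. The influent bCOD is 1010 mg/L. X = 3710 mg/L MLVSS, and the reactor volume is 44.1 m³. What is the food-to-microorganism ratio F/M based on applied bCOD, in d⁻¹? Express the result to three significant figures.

F/M ≈ 1.98 d⁻¹

F/M = applied load / biomass = Q·S₀/(V·X) = 321 × 1010 / (44.10 × 3710) = 1.982 d⁻¹.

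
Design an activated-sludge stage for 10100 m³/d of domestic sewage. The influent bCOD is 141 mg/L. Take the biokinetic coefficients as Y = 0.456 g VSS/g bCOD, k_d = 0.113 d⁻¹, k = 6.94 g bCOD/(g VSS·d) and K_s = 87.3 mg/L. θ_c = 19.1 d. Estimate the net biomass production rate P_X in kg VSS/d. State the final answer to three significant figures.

P_X ≈ 199 kg VSS/d

From the Monod/SRT balance for a CMAS, S = K_s·(1+k_d θ_c)/[θ_c·(Y k − k_d) − 1] = 87.3 × (1 + 0.113 × 19.1) / [19.1 × (0.456 × 6.94 − 0.113) − 1] = 275.7 / 57.29 = 4.813 mg/L.
Y_obs = Y / (1 + k_d θ_c) = 0.456 / (1 + 0.113 × 19.1) = 0.456 / 3.158 = 0.1444.
ΔS = 141 − 4.81 = 136.2 mg/L, so the substrate removal rate is 10100 × 136.2/1000 = 1376 kg bCOD/d.
P_X = Y_obs · Q(S₀ − S) = 0.1444 × 1376 = 198.6 kg VSS/d.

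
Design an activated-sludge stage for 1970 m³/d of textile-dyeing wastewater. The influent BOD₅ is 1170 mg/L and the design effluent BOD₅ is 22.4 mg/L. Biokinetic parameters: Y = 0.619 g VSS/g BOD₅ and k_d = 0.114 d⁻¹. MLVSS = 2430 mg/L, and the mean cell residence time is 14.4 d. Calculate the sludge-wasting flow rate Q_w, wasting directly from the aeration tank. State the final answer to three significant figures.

Q_w ≈ 218 m³/d

Steady-state biomass mass balance: V·X·(1 + k_d·θ_c) = Y·Q·(S₀ − S)·θ_c, so V = 0.619 × 1970 × (1170 − 22.4) × 14.4 / [2430 × (1 + 0.114 × 14.4)] = 2.02×10^7 / 6419 = 3139 m³.
Wasting from the aeration tank: Q_w = V / θ_c = 3139 / 14.4 = 218.0 m³/d.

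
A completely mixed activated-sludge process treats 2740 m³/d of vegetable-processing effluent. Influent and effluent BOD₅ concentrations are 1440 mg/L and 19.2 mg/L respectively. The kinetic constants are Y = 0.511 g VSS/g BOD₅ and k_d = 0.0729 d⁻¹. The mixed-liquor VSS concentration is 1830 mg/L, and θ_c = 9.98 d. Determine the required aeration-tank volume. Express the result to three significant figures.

V ≈ 6280 m³

From the SRT design equation V = Y Q (S₀−S) θ_c / [X (1 + k_d θ_c)] = 0.511 × 2740 × (1440 − 19.2) × 9.98 / [1830 × (1 + 0.0729 × 9.98)] = 1.99×10^7 / 3161 = 6280 m³.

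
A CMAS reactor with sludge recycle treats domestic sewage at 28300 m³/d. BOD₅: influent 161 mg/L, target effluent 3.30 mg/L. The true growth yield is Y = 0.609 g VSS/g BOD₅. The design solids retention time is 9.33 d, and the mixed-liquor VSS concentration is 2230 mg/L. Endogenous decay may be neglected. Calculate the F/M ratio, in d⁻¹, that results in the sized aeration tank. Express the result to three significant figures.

F/M ≈ 0.180 d⁻¹

With k_d = 0 the design equation reduces to V = Y Q (S₀−S) θ_c / X = 0.609 × 28300 × (161 − 3.30) × 9.33 / 2230 = 11371 m³.
F/M = applied load / biomass = Q·S₀/(V·X) = 28300 × 161 / (11371 × 2230) = 0.1797 d⁻¹.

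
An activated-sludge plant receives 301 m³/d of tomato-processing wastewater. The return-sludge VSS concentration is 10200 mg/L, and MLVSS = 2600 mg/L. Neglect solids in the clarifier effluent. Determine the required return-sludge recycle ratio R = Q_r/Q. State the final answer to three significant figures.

Mass balance around the secondary clarifier (neglecting effluent solids): R = X / (X_r − X) = 2600 / (10200 − 2600) = 0.3421.

R ≈ 0.342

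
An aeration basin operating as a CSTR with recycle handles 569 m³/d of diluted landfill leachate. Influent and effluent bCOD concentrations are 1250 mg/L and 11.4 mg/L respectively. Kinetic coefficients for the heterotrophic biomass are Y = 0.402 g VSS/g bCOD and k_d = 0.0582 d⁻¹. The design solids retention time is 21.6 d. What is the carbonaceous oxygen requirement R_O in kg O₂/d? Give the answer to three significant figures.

Correct the yield for decay: Y_obs = Y/(1 + k_d θ_c) = 0.402 / (1 + 0.0582 × 21.6) = 0.402 / 2.257 = 0.1781.
Mass of bCOD removed per day: Q(S₀ − S) = 569 × 1239 g/m³ = 704.8 kg/d.
P_X = Y_obs·Q·(S₀ − S) = 0.1781 × 704.8 = 125.5 kg VSS/d.
R_O = Q·ΔS − 1.42 P_X = 704.8 − 178.2 = 526.5 kg O₂/d.

R_O ≈ 527 kg O₂/d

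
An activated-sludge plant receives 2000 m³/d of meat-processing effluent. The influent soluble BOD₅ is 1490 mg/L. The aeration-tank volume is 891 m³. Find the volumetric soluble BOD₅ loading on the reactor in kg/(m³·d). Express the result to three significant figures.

L_v ≈ 3.34 kg soluble BOD₅/(m³·d)

L_v = Q S₀ / V = 2000 × 1490 × 10⁻³ / 891.0 = 3.345 kg/(m³·d).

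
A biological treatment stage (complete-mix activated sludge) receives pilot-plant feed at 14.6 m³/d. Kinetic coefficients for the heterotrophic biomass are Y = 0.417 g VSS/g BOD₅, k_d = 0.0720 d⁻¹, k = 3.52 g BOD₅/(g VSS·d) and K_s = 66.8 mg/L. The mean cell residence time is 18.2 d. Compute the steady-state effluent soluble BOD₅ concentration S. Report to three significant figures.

S ≈ 6.32 mg/L

From the Monod/SRT balance for a CMAS, S = K_s·(1+k_d θ_c)/[θ_c·(Y k − k_d) − 1] = 66.8 × (1 + 0.0720 × 18.2) / [18.2 × (0.417 × 3.52 − 0.0720) − 1] = 154.3 / 24.40 = 6.324 mg/L.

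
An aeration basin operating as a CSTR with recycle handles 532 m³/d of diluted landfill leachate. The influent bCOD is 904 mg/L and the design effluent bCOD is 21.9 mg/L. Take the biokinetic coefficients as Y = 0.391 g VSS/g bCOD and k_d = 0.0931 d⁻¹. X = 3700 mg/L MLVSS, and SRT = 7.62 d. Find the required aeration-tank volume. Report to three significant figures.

Steady-state biomass mass balance: V·X·(1 + k_d·θ_c) = Y·Q·(S₀ − S)·θ_c, so V = 0.391 × 532 × (904 − 21.9) × 7.62 / [3700 × (1 + 0.0931 × 7.62)] = 1.4×10^6 / 6325 = 221.1 m³.

V ≈ 221 m³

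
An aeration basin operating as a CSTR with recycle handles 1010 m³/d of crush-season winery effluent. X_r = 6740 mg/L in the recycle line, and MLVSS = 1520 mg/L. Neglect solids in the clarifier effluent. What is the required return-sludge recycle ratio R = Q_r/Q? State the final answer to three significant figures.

R ≈ 0.291

Solids balance on the clarifier gives (1+R)X = R·X_r, so R = X/(X_r − X) = 1520 / (6740 − 1520) = 0.2912.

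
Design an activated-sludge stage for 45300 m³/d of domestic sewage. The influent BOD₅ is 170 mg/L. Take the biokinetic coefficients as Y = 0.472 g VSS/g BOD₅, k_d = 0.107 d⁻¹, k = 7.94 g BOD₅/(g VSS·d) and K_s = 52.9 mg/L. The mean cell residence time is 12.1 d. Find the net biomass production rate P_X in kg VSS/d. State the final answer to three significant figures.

For a completely mixed reactor with recycle the Lawrence–McCarty relation gives S = K_s·(1 + k_d·θ_c) / [θ_c·(Y·k − k_d) − 1] = 52.9 × (1 + 0.107 × 12.1) / [12.1 × (0.472 × 7.94 − 0.107) − 1] = 121.4 / 43.05 = 2.820 mg/L.
Observed yield with endogenous decay: Y_obs = Y / (1 + k_d·θ_c) = 0.472 / (1 + 0.107 × 12.1) = 0.472 / 2.295 = 0.2057 g VSS/g BOD₅.
Q·(S₀ − S) = 45300 × (170 − 2.82) × 10⁻³ = 7573 kg/d removed.
P_X = Y_obs · Q(S₀ − S) = 0.2057 × 7573 = 1558 kg VSS/d.

P_X ≈ 1560 kg VSS/d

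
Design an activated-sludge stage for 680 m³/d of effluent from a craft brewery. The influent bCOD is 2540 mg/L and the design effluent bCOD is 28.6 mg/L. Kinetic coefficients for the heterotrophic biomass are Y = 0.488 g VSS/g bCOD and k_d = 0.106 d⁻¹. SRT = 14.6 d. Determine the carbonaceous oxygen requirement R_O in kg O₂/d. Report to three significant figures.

R_O ≈ 1240 kg O₂/d

Y_obs = Y / (1 + k_d θ_c) = 0.488 / (1 + 0.106 × 14.6) = 0.488 / 2.548 = 0.1916.
Q·(S₀ − S) = 680 × (2540 − 28.6) × 10⁻³ = 1708 kg/d removed.
Biomass synthesised: P_X = Y_obs × 1708 = 327.1 kg VSS/d.
R_O = Q·ΔS − 1.42 P_X = 1708 − 464.5 = 1243 kg O₂/d.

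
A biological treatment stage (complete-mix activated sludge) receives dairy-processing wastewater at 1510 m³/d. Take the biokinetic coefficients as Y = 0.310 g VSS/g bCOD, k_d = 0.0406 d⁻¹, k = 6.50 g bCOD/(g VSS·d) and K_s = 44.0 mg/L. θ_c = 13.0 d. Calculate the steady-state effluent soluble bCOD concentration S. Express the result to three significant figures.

S ≈ 2.73 mg/L

From the Monod/SRT balance for a CMAS, S = K_s·(1+k_d θ_c)/[θ_c·(Y k − k_d) − 1] = 44.0 × (1 + 0.0406 × 13.0) / [13.0 × (0.310 × 6.50 − 0.0406) − 1] = 67.22 / 24.67 = 2.725 mg/L.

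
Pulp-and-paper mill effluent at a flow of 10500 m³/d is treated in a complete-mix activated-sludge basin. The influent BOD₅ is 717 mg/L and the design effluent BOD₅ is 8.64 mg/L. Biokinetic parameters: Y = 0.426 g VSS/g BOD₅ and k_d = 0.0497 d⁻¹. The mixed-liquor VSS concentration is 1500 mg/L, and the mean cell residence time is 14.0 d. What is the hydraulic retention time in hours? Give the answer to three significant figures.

τ ≈ 39.9 h

Rearranging the biomass balance for a CMAS with decay, V = Y·Q·ΔS·θ_c / [X·(1+k_d θ_c)] = 0.426 × 10500 × (717 − 8.64) × 14.0 / [1500 × (1 + 0.0497 × 14.0)] = 4.44×10^7 / 2544 = 17439 m³.
Hydraulic retention time τ = V/Q = 17439 / 10500 = 1.661 d = 39.86 h.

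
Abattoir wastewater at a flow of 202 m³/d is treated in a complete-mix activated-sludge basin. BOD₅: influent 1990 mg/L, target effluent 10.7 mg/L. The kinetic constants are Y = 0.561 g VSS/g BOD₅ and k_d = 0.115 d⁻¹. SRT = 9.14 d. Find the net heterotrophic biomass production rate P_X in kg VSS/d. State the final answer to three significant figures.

The observed yield is Y_obs = Y/(1 + k_d·θ_c) = 0.561 / (1 + 0.115 × 9.14) = 0.561 / 2.051 = 0.2735 g VSS per g BOD₅ removed.
Q·(S₀ − S) = 202 × (1990 − 10.7) × 10⁻³ = 399.8 kg/d removed.
Net biomass production P_X = Y_obs × Q·(S₀ − S) = 0.2735 × 399.8 = 109.4 kg VSS/d.

P_X ≈ 109 kg VSS/d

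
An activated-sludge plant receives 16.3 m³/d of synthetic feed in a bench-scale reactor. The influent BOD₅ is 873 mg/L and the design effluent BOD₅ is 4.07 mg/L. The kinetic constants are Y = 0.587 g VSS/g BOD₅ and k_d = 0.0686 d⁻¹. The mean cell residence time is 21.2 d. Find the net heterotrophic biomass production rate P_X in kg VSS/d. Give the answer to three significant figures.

P_X ≈ 3.39 kg VSS/d

Correct the yield for decay: Y_obs = Y/(1 + k_d θ_c) = 0.587 / (1 + 0.0686 × 21.2) = 0.587 / 2.454 = 0.2392.
ΔS = 873 − 4.07 = 868.9 mg/L, so the substrate removal rate is 16.3 × 868.9/1000 = 14.16 kg BOD₅/d.
P_X = Y_obs · Q(S₀ − S) = 0.2392 × 14.16 = 3.388 kg VSS/d.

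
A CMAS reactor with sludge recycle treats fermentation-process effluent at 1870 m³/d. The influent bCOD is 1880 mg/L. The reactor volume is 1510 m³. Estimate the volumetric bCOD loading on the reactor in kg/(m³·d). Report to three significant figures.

L_v = Q S₀ / V = 1870 × 1880 × 10⁻³ / 1510 = 2.328 kg/(m³·d).

L_v ≈ 2.33 kg bCOD/(m³·d)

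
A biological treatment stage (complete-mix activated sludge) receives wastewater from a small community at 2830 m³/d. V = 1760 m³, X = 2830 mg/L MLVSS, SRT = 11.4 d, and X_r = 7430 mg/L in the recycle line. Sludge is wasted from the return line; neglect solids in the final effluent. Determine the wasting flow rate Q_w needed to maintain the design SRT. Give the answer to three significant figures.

Q_w ≈ 58.8 m³/d

Wasting from the return line (neglecting effluent solids): Q_w = V·X / (θ_c·X_r) = 1760 × 2830 / (11.4 × 7430) = 58.80 m³/d.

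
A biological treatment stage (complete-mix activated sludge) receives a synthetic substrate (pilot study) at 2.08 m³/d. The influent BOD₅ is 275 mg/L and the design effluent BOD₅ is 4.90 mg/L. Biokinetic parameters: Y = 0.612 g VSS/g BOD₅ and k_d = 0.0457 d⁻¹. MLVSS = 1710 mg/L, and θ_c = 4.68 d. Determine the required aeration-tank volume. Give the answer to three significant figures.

V ≈ 0.775 m³

Rearranging the biomass balance for a CMAS with decay, V = Y·Q·ΔS·θ_c / [X·(1+k_d θ_c)] = 0.612 × 2.08 × (275 − 4.90) × 4.68 / [1710 × (1 + 0.0457 × 4.68)] = 1.61×10^3 / 2076 = 0.7752 m³.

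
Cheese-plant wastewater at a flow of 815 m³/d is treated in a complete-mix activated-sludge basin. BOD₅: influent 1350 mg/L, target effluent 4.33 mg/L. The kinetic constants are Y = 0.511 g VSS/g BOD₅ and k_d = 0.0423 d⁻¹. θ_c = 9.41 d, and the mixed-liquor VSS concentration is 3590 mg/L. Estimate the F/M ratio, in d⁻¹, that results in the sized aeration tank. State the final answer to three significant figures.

F/M ≈ 0.292 d⁻¹

Steady-state biomass mass balance: V·X·(1 + k_d·θ_c) = Y·Q·(S₀ − S)·θ_c, so V = 0.511 × 815 × (1350 − 4.33) × 9.41 / [3590 × (1 + 0.0423 × 9.41)] = 5.27×10^6 / 5019 = 1051 m³.
Food-to-microorganism ratio F/M = Q S₀ / (V X) = 815 × 1350 / (1051 × 3590) = 0.2917 d⁻¹.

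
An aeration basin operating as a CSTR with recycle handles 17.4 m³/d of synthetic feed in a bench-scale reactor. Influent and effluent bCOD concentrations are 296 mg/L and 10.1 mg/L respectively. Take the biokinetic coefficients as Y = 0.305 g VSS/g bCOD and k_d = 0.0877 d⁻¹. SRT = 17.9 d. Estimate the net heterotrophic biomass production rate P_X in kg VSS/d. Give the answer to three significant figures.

Y_obs = Y / (1 + k_d θ_c) = 0.305 / (1 + 0.0877 × 17.9) = 0.305 / 2.570 = 0.1187.
ΔS = 296 − 10.1 = 285.9 mg/L, so the substrate removal rate is 17.4 × 285.9/1000 = 4.975 kg bCOD/d.
Biomass produced: P_X = Y_obs·Q·ΔS = 0.1187 × 4.975 ≈ 0.5904 kg VSS/d.

P_X ≈ 0.590 kg VSS/d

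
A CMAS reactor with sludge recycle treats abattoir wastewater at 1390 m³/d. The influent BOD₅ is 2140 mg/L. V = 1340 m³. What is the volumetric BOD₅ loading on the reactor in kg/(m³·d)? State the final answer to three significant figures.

Applied BOD₅ load per unit volume = Q·S₀/V = (1390 × 2140/1000)/1340 = 2.220 kg BOD₅·m⁻³·d⁻¹.

L_v ≈ 2.22 kg BOD₅/(m³·d)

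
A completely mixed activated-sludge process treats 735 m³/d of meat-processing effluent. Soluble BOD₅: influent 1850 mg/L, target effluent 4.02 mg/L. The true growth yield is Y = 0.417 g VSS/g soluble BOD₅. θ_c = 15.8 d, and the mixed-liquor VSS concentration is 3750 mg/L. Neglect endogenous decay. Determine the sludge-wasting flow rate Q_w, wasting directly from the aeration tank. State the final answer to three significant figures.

V·X = Y·Q·ΔS·θ_c gives V = 0.417 × 735 × (1850 − 4.02) × 15.8 / 3750 = 2384 m³.
For wasting at MLVSS concentration, Q_w = V/θ_c = 2384/15.8 = 150.9 m³/d.

Q_w ≈ 151 m³/d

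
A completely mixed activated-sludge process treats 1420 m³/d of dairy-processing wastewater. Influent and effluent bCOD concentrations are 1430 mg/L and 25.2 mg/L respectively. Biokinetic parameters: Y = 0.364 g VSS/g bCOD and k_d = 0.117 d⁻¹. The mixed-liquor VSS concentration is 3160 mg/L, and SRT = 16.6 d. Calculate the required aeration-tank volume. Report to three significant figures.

Steady-state biomass mass balance: V·X·(1 + k_d·θ_c) = Y·Q·(S₀ − S)·θ_c, so V = 0.364 × 1420 × (1430 − 25.2) × 16.6 / [3160 × (1 + 0.117 × 16.6)] = 1.21×10^7 / 9297 = 1296 m³.

V ≈ 1300 m³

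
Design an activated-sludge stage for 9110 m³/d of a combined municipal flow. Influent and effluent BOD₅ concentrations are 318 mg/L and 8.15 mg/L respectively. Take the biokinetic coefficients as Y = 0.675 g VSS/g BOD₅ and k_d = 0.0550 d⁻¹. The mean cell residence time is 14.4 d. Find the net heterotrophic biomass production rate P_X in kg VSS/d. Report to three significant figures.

The observed yield is Y_obs = Y/(1 + k_d·θ_c) = 0.675 / (1 + 0.0550 × 14.4) = 0.675 / 1.792 = 0.3767 g VSS per g BOD₅ removed.
Q·(S₀ − S) = 9110 × (318 − 8.15) × 10⁻³ = 2823 kg/d removed.
Net biomass production P_X = Y_obs × Q·(S₀ − S) = 0.3767 × 2823 = 1063 kg VSS/d.

P_X ≈ 1060 kg VSS/d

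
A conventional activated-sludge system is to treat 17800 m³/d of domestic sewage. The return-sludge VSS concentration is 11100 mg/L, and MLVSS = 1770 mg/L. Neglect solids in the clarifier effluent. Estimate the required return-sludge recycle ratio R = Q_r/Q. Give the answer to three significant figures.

R ≈ 0.190

Solids balance on the clarifier gives (1+R)X = R·X_r, so R = X/(X_r − X) = 1770 / (11100 − 1770) = 0.1897.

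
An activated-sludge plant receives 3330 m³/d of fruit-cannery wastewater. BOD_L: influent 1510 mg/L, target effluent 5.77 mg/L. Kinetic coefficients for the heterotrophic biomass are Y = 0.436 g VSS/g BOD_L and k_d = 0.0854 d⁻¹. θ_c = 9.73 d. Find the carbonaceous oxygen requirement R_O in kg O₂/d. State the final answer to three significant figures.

R_O ≈ 3320 kg O₂/d

The observed yield is Y_obs = Y/(1 + k_d·θ_c) = 0.436 / (1 + 0.0854 × 9.73) = 0.436 / 1.831 = 0.2381 g VSS per g BOD_L removed.
Mass of BOD_L removed per day: Q(S₀ − S) = 3330 × 1504 g/m³ = 5009 kg/d.
Biomass synthesised: P_X = Y_obs × 5009 = 1193 kg VSS/d.
R_O = Q·(S₀ − S) − 1.42·P_X = 5009 − 1.42 × 1193 = 3315 kg O₂/d.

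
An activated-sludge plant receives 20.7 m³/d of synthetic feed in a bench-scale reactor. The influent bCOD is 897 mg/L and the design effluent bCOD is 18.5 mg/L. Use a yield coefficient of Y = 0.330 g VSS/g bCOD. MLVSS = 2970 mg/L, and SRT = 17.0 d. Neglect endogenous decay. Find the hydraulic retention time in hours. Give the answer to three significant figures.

Biomass mass balance (decay neglected): V·X = Y·Q·(S₀ − S)·θ_c, so V = 0.330 × 20.7 × (897 − 18.5) × 17.0 / 2970 = 34.35 m³.
HRT = V/Q = 34.35 m³ / 20.7 m³·d⁻¹ = 1.659 d × 24 = 39.83 h.

τ ≈ 39.8 h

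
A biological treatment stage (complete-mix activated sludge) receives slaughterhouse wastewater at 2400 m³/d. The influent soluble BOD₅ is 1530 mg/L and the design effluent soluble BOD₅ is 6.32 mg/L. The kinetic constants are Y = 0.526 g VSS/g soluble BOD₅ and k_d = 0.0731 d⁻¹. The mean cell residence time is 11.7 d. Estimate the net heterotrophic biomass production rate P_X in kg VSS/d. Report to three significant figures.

P_X ≈ 1040 kg VSS/d

Correct the yield for decay: Y_obs = Y/(1 + k_d θ_c) = 0.526 / (1 + 0.0731 × 11.7) = 0.526 / 1.855 = 0.2835.
Q·(S₀ − S) = 2400 × (1530 − 6.32) × 10⁻³ = 3657 kg/d removed.
P_X = Y_obs · Q(S₀ − S) = 0.2835 × 3657 = 1037 kg VSS/d.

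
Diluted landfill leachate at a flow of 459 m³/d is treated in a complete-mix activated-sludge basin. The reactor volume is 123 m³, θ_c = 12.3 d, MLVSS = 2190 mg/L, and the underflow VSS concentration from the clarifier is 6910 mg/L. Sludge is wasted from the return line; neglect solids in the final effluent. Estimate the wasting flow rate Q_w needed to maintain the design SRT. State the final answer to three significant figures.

Q_w = (V·X)/(θ_c X_r) = 123.0 × 2190 / (12.3 × 6910) = 3.169 m³/d.

Q_w ≈ 3.17 m³/d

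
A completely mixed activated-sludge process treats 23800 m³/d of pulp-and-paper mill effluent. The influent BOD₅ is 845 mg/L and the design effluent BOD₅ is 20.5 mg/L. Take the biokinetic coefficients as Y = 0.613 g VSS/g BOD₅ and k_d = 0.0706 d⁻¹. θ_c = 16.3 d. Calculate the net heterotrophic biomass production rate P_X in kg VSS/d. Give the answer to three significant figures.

Y_obs = Y / (1 + k_d θ_c) = 0.613 / (1 + 0.0706 × 16.3) = 0.613 / 2.151 = 0.2850.
Q·(S₀ − S) = 23800 × (845 − 20.5) × 10⁻³ = 19623 kg/d removed.
So the net sludge growth is P_X = 0.2850 × 19623 = 5593 kg VSS/d.

P_X ≈ 5590 kg VSS/d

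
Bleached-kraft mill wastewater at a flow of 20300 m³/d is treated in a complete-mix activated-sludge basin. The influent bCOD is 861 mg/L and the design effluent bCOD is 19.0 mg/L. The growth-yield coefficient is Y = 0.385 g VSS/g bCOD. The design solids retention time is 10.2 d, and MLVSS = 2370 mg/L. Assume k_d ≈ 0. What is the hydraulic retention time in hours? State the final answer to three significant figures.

τ ≈ 33.5 h

Biomass mass balance (decay neglected): V·X = Y·Q·(S₀ − S)·θ_c, so V = 0.385 × 20300 × (861 − 19.0) × 10.2 / 2370 = 28322 m³.
Hydraulic retention time τ = V/Q = 28322 / 20300 = 1.395 d = 33.48 h.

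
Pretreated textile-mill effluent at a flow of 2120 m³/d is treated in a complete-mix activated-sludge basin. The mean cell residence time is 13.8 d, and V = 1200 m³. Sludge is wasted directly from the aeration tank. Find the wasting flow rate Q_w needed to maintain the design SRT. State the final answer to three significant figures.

Q_w ≈ 87.0 m³/d

Wasting from the aeration tank: Q_w = V / θ_c = 1200 / 13.8 = 86.96 m³/d.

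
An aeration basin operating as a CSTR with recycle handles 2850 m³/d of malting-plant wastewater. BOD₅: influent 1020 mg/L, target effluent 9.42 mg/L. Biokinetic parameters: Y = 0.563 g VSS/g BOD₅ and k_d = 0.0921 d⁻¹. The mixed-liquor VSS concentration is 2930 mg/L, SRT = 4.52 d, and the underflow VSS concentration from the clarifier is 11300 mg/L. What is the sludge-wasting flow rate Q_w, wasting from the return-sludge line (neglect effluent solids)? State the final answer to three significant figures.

Steady-state biomass mass balance: V·X·(1 + k_d·θ_c) = Y·Q·(S₀ − S)·θ_c, so V = 0.563 × 2850 × (1020 − 9.42) × 4.52 / [2930 × (1 + 0.0921 × 4.52)] = 7.33×10^6 / 4150 = 1766 m³.
θ_c = V·X/(Q_w·X_r) when wasting from the recycle, so Q_w = V·X/(θ_c·X_r) = 1766 × 2930 / (4.52 × 11300) = 101.3 m³/d.

Q_w ≈ 101 m³/d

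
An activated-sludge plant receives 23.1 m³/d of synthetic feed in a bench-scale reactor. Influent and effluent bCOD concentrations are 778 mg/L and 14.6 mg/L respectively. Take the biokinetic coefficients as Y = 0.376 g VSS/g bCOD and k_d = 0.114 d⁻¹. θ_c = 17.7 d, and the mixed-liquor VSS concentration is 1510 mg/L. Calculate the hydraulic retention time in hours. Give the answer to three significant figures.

τ ≈ 26.8 h

From the SRT design equation V = Y Q (S₀−S) θ_c / [X (1 + k_d θ_c)] = 0.376 × 23.1 × (778 − 14.6) × 17.7 / [1510 × (1 + 0.114 × 17.7)] = 1.17×10^5 / 4557 = 25.75 m³.
HRT = V/Q = 25.75 m³ / 23.1 m³·d⁻¹ = 1.115 d × 24 = 26.76 h.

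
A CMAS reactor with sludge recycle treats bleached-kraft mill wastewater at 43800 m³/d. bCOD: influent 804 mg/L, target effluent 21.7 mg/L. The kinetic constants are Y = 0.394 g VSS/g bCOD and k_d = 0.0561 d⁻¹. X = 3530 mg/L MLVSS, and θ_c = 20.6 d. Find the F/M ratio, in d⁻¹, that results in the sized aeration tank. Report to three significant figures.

F/M ≈ 0.273 d⁻¹

From the SRT design equation V = Y Q (S₀−S) θ_c / [X (1 + k_d θ_c)] = 0.394 × 43800 × (804 − 21.7) × 20.6 / [3530 × (1 + 0.0561 × 20.6)] = 2.78×10^8 / 7609 = 36547 m³.
F/M = applied load / biomass = Q·S₀/(V·X) = 43800 × 804 / (36547 × 3530) = 0.2730 d⁻¹.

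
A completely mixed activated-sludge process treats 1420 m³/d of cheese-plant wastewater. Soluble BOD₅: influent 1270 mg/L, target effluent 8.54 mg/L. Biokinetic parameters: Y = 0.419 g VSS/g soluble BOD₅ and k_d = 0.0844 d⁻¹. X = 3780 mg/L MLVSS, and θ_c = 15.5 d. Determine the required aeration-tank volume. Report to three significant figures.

V ≈ 1330 m³

Steady-state biomass mass balance: V·X·(1 + k_d·θ_c) = Y·Q·(S₀ − S)·θ_c, so V = 0.419 × 1420 × (1270 − 8.54) × 15.5 / [3780 × (1 + 0.0844 × 15.5)] = 1.16×10^7 / 8725 = 1333 m³.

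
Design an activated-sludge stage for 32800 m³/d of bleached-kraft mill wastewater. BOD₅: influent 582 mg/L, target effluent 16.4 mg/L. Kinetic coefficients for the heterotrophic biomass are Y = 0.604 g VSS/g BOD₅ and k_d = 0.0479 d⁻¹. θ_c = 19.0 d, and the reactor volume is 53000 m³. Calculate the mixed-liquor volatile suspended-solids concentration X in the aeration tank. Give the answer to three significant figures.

X = Y·Q·ΔS·θ_c / [V·(1 + k_d θ_c)] = 0.604 × 32800 × (582 − 16.4) × 19.0 / [53000 × (1 + 0.0479 × 19.0)] = 2103 mg/L.

X ≈ 2100 mg/L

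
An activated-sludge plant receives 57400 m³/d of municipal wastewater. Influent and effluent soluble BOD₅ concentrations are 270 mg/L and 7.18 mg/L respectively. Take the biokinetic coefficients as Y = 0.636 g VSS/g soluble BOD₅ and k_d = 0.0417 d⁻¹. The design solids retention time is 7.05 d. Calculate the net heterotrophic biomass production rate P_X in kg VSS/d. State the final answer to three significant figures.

P_X ≈ 7410 kg VSS/d

Observed yield with endogenous decay: Y_obs = Y / (1 + k_d·θ_c) = 0.636 / (1 + 0.0417 × 7.05) = 0.636 / 1.294 = 0.4915 g VSS/g soluble BOD₅.
Mass of soluble BOD₅ removed per day: Q(S₀ − S) = 57400 × 262.8 g/m³ = 15086 kg/d.
So the net sludge growth is P_X = 0.4915 × 15086 = 7415 kg VSS/d.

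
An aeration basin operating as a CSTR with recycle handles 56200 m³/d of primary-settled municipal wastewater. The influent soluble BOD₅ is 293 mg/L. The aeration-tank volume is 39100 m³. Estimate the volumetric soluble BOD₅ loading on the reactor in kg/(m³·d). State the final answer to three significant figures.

L_v ≈ 0.421 kg soluble BOD₅/(m³·d)

L_v = Q S₀ / V = 56200 × 293 × 10⁻³ / 39100 = 0.4211 kg/(m³·d).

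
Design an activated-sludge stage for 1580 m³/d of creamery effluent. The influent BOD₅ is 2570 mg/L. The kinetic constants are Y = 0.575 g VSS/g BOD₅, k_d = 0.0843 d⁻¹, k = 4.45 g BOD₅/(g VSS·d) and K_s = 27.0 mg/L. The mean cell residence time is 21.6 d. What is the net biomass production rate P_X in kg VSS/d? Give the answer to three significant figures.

For a completely mixed reactor with recycle the Lawrence–McCarty relation gives S = K_s·(1 + k_d·θ_c) / [θ_c·(Y·k − k_d) − 1] = 27.0 × (1 + 0.0843 × 21.6) / [21.6 × (0.575 × 4.45 − 0.0843) − 1] = 76.16 / 52.45 = 1.452 mg/L.
Correct the yield for decay: Y_obs = Y/(1 + k_d θ_c) = 0.575 / (1 + 0.0843 × 21.6) = 0.575 / 2.821 = 0.2038.
Q·(S₀ − S) = 1580 × (2570 − 1.45) × 10⁻³ = 4058 kg/d removed.
Net biomass production P_X = Y_obs × Q·(S₀ − S) = 0.2038 × 4058 = 827.2 kg VSS/d.

P_X ≈ 827 kg VSS/d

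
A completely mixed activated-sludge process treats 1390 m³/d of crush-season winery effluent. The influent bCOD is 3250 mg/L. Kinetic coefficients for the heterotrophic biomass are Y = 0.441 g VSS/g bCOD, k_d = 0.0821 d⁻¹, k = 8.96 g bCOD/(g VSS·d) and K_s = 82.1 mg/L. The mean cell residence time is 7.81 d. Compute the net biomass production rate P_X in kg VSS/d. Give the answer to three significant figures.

P_X ≈ 1210 kg VSS/d

Effluent substrate depends only on kinetics and SRT: S = K_s(1 + k_d θ_c) / [θ_c(Yk − k_d) − 1] = 82.1 × (1 + 0.0821 × 7.81) / [7.81 × (0.441 × 8.96 − 0.0821) − 1] = 134.7 / 29.22 = 4.611 mg/L.
The observed yield is Y_obs = Y/(1 + k_d·θ_c) = 0.441 / (1 + 0.0821 × 7.81) = 0.441 / 1.641 = 0.2687 g VSS per g bCOD removed.
Substrate removed = Q·(S₀ − S) = 1390 m³/d × (3250 − 4.61) g/m³ = 4.51×10^6 g/d = 4511 kg/d.
Biomass produced: P_X = Y_obs·Q·ΔS = 0.2687 × 4511 ≈ 1212 kg VSS/d.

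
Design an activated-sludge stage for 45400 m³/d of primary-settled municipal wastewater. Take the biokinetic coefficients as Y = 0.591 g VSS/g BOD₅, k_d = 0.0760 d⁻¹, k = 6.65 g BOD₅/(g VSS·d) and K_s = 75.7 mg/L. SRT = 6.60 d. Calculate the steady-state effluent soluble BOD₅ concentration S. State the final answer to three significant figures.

S ≈ 4.65 mg/L

From the Monod/SRT balance for a CMAS, S = K_s·(1+k_d θ_c)/[θ_c·(Y k − k_d) − 1] = 75.7 × (1 + 0.0760 × 6.60) / [6.60 × (0.591 × 6.65 − 0.0760) − 1] = 113.7 / 24.44 = 4.652 mg/L.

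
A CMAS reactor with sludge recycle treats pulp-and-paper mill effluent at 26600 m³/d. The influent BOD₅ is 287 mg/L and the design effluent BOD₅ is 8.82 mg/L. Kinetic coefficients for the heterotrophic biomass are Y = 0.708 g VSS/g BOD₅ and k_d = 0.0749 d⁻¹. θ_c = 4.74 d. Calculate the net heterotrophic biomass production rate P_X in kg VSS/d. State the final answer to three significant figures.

P_X ≈ 3870 kg VSS/d

Correct the yield for decay: Y_obs = Y/(1 + k_d θ_c) = 0.708 / (1 + 0.0749 × 4.74) = 0.708 / 1.355 = 0.5225.
ΔS = 287 − 8.82 = 278.2 mg/L, so the substrate removal rate is 26600 × 278.2/1000 = 7400 kg BOD₅/d.
P_X = Y_obs · Q(S₀ − S) = 0.5225 × 7400 = 3866 kg VSS/d.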